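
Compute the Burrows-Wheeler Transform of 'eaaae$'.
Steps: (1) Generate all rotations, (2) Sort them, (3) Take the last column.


Rotations (sorted):
  0: $eaaae -> last char: e
  1: aaae$e -> last char: e
  2: aae$ea -> last char: a
  3: ae$eaa -> last char: a
  4: e$eaaa -> last char: a
  5: eaaae$ -> last char: $


BWT = eeaaa$


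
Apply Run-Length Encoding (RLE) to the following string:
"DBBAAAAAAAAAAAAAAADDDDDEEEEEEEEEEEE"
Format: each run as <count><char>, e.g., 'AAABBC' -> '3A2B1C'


Scanning runs left to right:
  i=0: run of 'D' x 1 -> '1D'
  i=1: run of 'B' x 2 -> '2B'
  i=3: run of 'A' x 15 -> '15A'
  i=18: run of 'D' x 5 -> '5D'
  i=23: run of 'E' x 12 -> '12E'

RLE = 1D2B15A5D12E


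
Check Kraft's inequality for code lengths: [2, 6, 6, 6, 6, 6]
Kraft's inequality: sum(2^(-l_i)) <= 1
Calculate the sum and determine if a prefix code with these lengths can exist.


Sum = 2^(-2) + 2^(-6) + 2^(-6) + 2^(-6) + 2^(-6) + 2^(-6)
    = 0.25 + 0.015625 + 0.015625 + 0.015625 + 0.015625 + 0.015625
    = 21/64 = 0.328125
Since 0.328125 <= 1, Kraft's inequality IS satisfied.
A prefix code with these lengths CAN exist.

Kraft sum = 0.328125. Satisfied.


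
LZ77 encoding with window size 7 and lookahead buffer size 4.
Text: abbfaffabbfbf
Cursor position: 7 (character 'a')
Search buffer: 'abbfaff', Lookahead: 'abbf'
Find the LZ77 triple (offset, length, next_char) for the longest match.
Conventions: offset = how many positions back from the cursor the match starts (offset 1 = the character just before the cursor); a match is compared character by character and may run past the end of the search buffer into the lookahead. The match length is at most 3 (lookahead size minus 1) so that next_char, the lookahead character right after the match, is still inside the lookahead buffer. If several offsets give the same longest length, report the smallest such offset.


Try each offset into the search buffer:
  offset=1 (pos 6, char 'f'): match length 0
  offset=2 (pos 5, char 'f'): match length 0
  offset=3 (pos 4, char 'a'): match length 1
  offset=4 (pos 3, char 'f'): match length 0
  offset=5 (pos 2, char 'b'): match length 0
  offset=6 (pos 1, char 'b'): match length 0
  offset=7 (pos 0, char 'a'): match length 3
Longest match has length 3 at offset 7.
next_char = character at position 7 + 3 = 10 -> 'f'

Best match: offset=7, length=3 (matching 'abb' starting at position 0)
LZ77 triple: (7, 3, 'f')


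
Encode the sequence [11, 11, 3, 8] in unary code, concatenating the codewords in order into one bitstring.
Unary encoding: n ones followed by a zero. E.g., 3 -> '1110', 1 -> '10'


Encode each number as n ones followed by a terminating 0:
  11 -> 111111111110 (12 bits)
  11 -> 111111111110 (12 bits)
  3 -> 1110 (4 bits)
  8 -> 111111110 (9 bits)
Total length = 12 + 12 + 4 + 9 = 37 bits.

Unary([11, 11, 3, 8]) = 1111111111101111111111101110111111110 (37 bits)


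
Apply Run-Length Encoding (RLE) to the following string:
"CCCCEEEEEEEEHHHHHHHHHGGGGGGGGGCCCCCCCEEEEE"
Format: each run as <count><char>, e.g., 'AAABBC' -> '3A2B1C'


Scanning runs left to right:
  i=0: run of 'C' x 4 -> '4C'
  i=4: run of 'E' x 8 -> '8E'
  i=12: run of 'H' x 9 -> '9H'
  i=21: run of 'G' x 9 -> '9G'
  i=30: run of 'C' x 7 -> '7C'
  i=37: run of 'E' x 5 -> '5E'

RLE = 4C8E9H9G7C5E


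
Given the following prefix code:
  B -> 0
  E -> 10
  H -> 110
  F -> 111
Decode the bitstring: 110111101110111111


Decoding step by step:
Bits 110 -> H
Bits 111 -> F
Bits 10 -> E
Bits 111 -> F
Bits 0 -> B
Bits 111 -> F
Bits 111 -> F


Decoded message: HFEFBFF


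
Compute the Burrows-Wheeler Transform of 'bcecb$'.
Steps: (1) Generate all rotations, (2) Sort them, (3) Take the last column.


Rotations (sorted):
  0: $bcecb -> last char: b
  1: b$bcec -> last char: c
  2: bcecb$ -> last char: $
  3: cb$bce -> last char: e
  4: cecb$b -> last char: b
  5: ecb$bc -> last char: c


BWT = bc$ebc


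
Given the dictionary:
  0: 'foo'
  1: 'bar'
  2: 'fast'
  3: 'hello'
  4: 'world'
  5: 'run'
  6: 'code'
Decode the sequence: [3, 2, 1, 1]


Look up each index in the dictionary:
  3 -> 'hello'
  2 -> 'fast'
  1 -> 'bar'
  1 -> 'bar'

Decoded: "hello fast bar bar"


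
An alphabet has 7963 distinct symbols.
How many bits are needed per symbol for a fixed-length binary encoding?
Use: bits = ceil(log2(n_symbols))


log2(7963) = 12.9591
Bracket: 2^12 = 4096 < 7963 <= 2^13 = 8192
So ceil(log2(7963)) = 13

bits = ceil(log2(7963)) = ceil(12.9591) = 13 bits


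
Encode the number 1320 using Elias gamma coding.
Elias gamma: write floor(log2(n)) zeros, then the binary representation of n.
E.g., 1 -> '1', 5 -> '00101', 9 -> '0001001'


num_bits = floor(log2(1320)) + 1 = 11
leading_zeros = num_bits - 1 = 10
binary(1320) = 10100101000

Elias gamma(1320) = '0000000000' + '10100101000' = 000000000010100101000 (21 bits)


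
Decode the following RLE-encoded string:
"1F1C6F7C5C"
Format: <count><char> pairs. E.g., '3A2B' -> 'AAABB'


Expanding each <count><char> pair:
  1F -> 'F'
  1C -> 'C'
  6F -> 'FFFFFF'
  7C -> 'CCCCCCC'
  5C -> 'CCCCC'

Decoded = FCFFFFFFCCCCCCCCCCCC


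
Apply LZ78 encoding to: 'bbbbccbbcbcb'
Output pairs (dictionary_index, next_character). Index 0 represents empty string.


LZ78 encoding steps:
Dictionary: {0: ''}
Step 1: w='' (idx 0), next='b' -> output (0, 'b'), add 'b' as idx 1
Step 2: w='b' (idx 1), next='b' -> output (1, 'b'), add 'bb' as idx 2
Step 3: w='b' (idx 1), next='c' -> output (1, 'c'), add 'bc' as idx 3
Step 4: w='' (idx 0), next='c' -> output (0, 'c'), add 'c' as idx 4
Step 5: w='bb' (idx 2), next='c' -> output (2, 'c'), add 'bbc' as idx 5
Step 6: w='bc' (idx 3), next='b' -> output (3, 'b'), add 'bcb' as idx 6


Encoded: [(0, 'b'), (1, 'b'), (1, 'c'), (0, 'c'), (2, 'c'), (3, 'b')]


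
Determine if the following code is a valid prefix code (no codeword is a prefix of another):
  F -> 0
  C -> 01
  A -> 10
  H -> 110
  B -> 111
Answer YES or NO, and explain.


Checking each pair (does one codeword prefix another?):
  F='0' vs C='01': prefix -- VIOLATION

NO -- this is NOT a valid prefix code. F (0) is a prefix of C (01).


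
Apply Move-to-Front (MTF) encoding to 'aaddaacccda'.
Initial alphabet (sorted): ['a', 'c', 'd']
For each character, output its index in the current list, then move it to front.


MTF encoding:
'a': index 0 in ['a', 'c', 'd'] -> ['a', 'c', 'd']
'a': index 0 in ['a', 'c', 'd'] -> ['a', 'c', 'd']
'd': index 2 in ['a', 'c', 'd'] -> ['d', 'a', 'c']
'd': index 0 in ['d', 'a', 'c'] -> ['d', 'a', 'c']
'a': index 1 in ['d', 'a', 'c'] -> ['a', 'd', 'c']
'a': index 0 in ['a', 'd', 'c'] -> ['a', 'd', 'c']
'c': index 2 in ['a', 'd', 'c'] -> ['c', 'a', 'd']
'c': index 0 in ['c', 'a', 'd'] -> ['c', 'a', 'd']
'c': index 0 in ['c', 'a', 'd'] -> ['c', 'a', 'd']
'd': index 2 in ['c', 'a', 'd'] -> ['d', 'c', 'a']
'a': index 2 in ['d', 'c', 'a'] -> ['a', 'd', 'c']


Output: [0, 0, 2, 0, 1, 0, 2, 0, 0, 2, 2]


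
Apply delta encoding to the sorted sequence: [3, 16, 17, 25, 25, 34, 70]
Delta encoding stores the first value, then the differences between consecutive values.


First value: 3
Deltas:
  16 - 3 = 13
  17 - 16 = 1
  25 - 17 = 8
  25 - 25 = 0
  34 - 25 = 9
  70 - 34 = 36


Delta encoded: [3, 13, 1, 8, 0, 9, 36]


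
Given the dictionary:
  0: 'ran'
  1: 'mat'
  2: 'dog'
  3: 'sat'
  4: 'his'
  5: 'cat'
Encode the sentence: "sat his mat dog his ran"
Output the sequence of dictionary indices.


Look up each word in the dictionary:
  'sat' -> 3
  'his' -> 4
  'mat' -> 1
  'dog' -> 2
  'his' -> 4
  'ran' -> 0

Encoded: [3, 4, 1, 2, 4, 0]


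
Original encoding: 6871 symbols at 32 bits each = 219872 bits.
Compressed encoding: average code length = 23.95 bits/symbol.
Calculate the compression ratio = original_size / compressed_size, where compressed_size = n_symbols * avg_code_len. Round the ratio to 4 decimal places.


original_size = n_symbols * orig_bits = 6871 * 32 = 219872 bits
compressed_size = n_symbols * avg_code_len = 6871 * 23.95 = 164560.45 bits
ratio = original_size / compressed_size = 219872 / 164560.45 = 1.3361

Compression ratio = 1.3361


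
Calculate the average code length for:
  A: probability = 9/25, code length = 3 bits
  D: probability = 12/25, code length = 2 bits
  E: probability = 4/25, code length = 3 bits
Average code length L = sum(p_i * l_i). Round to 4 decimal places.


Weighted contributions p_i * l_i:
  A: (9/25) * 3 = 27/25
  D: (12/25) * 2 = 24/25
  E: (4/25) * 3 = 12/25
Sum = (27 + 24 + 12)/25 = 63/25

L = 63/25 = 2.5200 bits/symbol


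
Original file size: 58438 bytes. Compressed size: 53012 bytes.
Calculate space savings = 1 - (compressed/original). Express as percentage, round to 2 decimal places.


ratio = compressed/original = 53012/58438 = 0.907149
savings = 1 - ratio = 1 - 0.907149 = 0.092851
as a percentage: 0.092851 * 100 = 9.29%

Space savings = 1 - 53012/58438 = 9.29%


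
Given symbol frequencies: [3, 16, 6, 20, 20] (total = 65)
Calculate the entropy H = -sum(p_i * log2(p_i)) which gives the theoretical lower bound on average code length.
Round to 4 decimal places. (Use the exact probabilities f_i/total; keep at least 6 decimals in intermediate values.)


Per-symbol terms -p_i * log2(p_i) with p_i = f_i/65:
  p = 3/65 = 0.046154: log2(p) = -4.437405, -p*log2(p) = 0.204803
  p = 16/65 = 0.246154: log2(p) = -2.022368, -p*log2(p) = 0.497814
  p = 6/65 = 0.092308: log2(p) = -3.437405, -p*log2(p) = 0.317299
  p = 20/65 = 0.307692: log2(p) = -1.700440, -p*log2(p) = 0.523212
  p = 20/65 = 0.307692: log2(p) = -1.700440, -p*log2(p) = 0.523212
H = 0.204803 + 0.497814 + 0.317299 + 0.523212 + 0.523212 = 2.066340

H = 2.0663 bits/symbol


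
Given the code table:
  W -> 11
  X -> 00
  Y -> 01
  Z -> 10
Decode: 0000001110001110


Decoding:
00 -> X
00 -> X
00 -> X
11 -> W
10 -> Z
00 -> X
11 -> W
10 -> Z


Result: XXXWZXWZ


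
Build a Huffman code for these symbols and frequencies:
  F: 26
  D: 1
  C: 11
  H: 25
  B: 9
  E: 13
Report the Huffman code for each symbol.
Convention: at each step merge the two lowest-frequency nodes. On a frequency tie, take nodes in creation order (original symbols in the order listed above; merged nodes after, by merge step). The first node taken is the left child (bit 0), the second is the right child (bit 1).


Huffman tree construction:
Step 1: Merge D(1) + B(9) = 10
Step 2: Merge (D+B)(10) + C(11) = 21
Step 3: Merge E(13) + ((D+B)+C)(21) = 34
Step 4: Merge H(25) + F(26) = 51
Step 5: Merge (E+((D+B)+C))(34) + (H+F)(51) = 85
Read each symbol's code off the tree from the root (left child = 0, right child = 1).

Codes:
  F: 11 (length 2)
  D: 0100 (length 4)
  C: 011 (length 3)
  H: 10 (length 2)
  B: 0101 (length 4)
  E: 00 (length 2)
Average code length: 201/85 = 2.3647 bits/symbol


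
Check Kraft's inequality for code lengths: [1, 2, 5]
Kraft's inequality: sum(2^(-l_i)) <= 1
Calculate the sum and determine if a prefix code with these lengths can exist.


Sum = 2^(-1) + 2^(-2) + 2^(-5)
    = 0.5 + 0.25 + 0.03125
    = 25/32 = 0.78125
Since 0.78125 <= 1, Kraft's inequality IS satisfied.
A prefix code with these lengths CAN exist.

Kraft sum = 0.78125. Satisfied.


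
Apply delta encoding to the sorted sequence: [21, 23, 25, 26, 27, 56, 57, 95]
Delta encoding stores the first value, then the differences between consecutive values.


First value: 21
Deltas:
  23 - 21 = 2
  25 - 23 = 2
  26 - 25 = 1
  27 - 26 = 1
  56 - 27 = 29
  57 - 56 = 1
  95 - 57 = 38


Delta encoded: [21, 2, 2, 1, 1, 29, 1, 38]


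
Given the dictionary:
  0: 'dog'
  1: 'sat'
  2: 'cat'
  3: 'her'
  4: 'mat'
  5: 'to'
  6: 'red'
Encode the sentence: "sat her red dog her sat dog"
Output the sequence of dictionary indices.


Look up each word in the dictionary:
  'sat' -> 1
  'her' -> 3
  'red' -> 6
  'dog' -> 0
  'her' -> 3
  'sat' -> 1
  'dog' -> 0

Encoded: [1, 3, 6, 0, 3, 1, 0]


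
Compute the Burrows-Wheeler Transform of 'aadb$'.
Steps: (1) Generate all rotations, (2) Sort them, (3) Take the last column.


Rotations (sorted):
  0: $aadb -> last char: b
  1: aadb$ -> last char: $
  2: adb$a -> last char: a
  3: b$aad -> last char: d
  4: db$aa -> last char: a


BWT = b$ada


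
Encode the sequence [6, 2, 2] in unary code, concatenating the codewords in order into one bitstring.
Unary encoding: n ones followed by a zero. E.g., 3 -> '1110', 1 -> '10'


Encode each number as n ones followed by a terminating 0:
  6 -> 1111110 (7 bits)
  2 -> 110 (3 bits)
  2 -> 110 (3 bits)
Total length = 7 + 3 + 3 = 13 bits.

Unary([6, 2, 2]) = 1111110110110 (13 bits)


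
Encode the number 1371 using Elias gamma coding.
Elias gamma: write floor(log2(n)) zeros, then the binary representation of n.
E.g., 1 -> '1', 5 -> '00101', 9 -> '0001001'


num_bits = floor(log2(1371)) + 1 = 11
leading_zeros = num_bits - 1 = 10
binary(1371) = 10101011011

Elias gamma(1371) = '0000000000' + '10101011011' = 000000000010101011011 (21 bits)


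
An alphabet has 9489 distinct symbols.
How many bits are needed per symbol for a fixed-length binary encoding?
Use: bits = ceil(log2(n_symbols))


log2(9489) = 13.212
Bracket: 2^13 = 8192 < 9489 <= 2^14 = 16384
So ceil(log2(9489)) = 14

bits = ceil(log2(9489)) = ceil(13.212) = 14 bits


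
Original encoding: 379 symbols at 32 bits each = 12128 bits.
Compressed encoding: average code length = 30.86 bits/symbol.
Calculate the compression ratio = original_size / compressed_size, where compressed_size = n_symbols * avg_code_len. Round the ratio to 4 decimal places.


original_size = n_symbols * orig_bits = 379 * 32 = 12128 bits
compressed_size = n_symbols * avg_code_len = 379 * 30.86 = 11695.94 bits
ratio = original_size / compressed_size = 12128 / 11695.94 = 1.0369

Compression ratio = 1.0369


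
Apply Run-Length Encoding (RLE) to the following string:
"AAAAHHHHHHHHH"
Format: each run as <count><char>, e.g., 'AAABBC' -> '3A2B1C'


Scanning runs left to right:
  i=0: run of 'A' x 4 -> '4A'
  i=4: run of 'H' x 9 -> '9H'

RLE = 4A9H


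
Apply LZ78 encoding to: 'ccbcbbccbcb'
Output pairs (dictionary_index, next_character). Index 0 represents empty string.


LZ78 encoding steps:
Dictionary: {0: ''}
Step 1: w='' (idx 0), next='c' -> output (0, 'c'), add 'c' as idx 1
Step 2: w='c' (idx 1), next='b' -> output (1, 'b'), add 'cb' as idx 2
Step 3: w='cb' (idx 2), next='b' -> output (2, 'b'), add 'cbb' as idx 3
Step 4: w='c' (idx 1), next='c' -> output (1, 'c'), add 'cc' as idx 4
Step 5: w='' (idx 0), next='b' -> output (0, 'b'), add 'b' as idx 5
Step 6: w='cb' (idx 2), end of input -> output (2, '')


Encoded: [(0, 'c'), (1, 'b'), (2, 'b'), (1, 'c'), (0, 'b'), (2, '')]


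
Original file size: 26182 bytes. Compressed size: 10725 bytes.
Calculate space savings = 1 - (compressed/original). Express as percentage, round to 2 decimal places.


ratio = compressed/original = 10725/26182 = 0.409633
savings = 1 - ratio = 1 - 0.409633 = 0.590367
as a percentage: 0.590367 * 100 = 59.04%

Space savings = 1 - 10725/26182 = 59.04%


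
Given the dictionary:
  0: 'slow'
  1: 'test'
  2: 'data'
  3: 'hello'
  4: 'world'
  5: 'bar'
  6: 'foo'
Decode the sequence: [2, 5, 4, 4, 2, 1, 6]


Look up each index in the dictionary:
  2 -> 'data'
  5 -> 'bar'
  4 -> 'world'
  4 -> 'world'
  2 -> 'data'
  1 -> 'test'
  6 -> 'foo'

Decoded: "data bar world world data test foo"


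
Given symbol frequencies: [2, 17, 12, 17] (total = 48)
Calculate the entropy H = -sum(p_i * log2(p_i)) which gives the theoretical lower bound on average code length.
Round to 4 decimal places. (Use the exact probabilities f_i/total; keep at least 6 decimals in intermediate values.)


Per-symbol terms -p_i * log2(p_i) with p_i = f_i/48:
  p = 2/48 = 0.041667: log2(p) = -4.584963, -p*log2(p) = 0.191040
  p = 17/48 = 0.354167: log2(p) = -1.497500, -p*log2(p) = 0.530364
  p = 12/48 = 0.250000: log2(p) = -2.000000, -p*log2(p) = 0.500000
  p = 17/48 = 0.354167: log2(p) = -1.497500, -p*log2(p) = 0.530364
H = 0.191040 + 0.530364 + 0.500000 + 0.530364 = 1.751768

H = 1.7518 bits/symbol


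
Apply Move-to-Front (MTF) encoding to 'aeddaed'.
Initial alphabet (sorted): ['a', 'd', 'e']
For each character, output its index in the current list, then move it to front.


MTF encoding:
'a': index 0 in ['a', 'd', 'e'] -> ['a', 'd', 'e']
'e': index 2 in ['a', 'd', 'e'] -> ['e', 'a', 'd']
'd': index 2 in ['e', 'a', 'd'] -> ['d', 'e', 'a']
'd': index 0 in ['d', 'e', 'a'] -> ['d', 'e', 'a']
'a': index 2 in ['d', 'e', 'a'] -> ['a', 'd', 'e']
'e': index 2 in ['a', 'd', 'e'] -> ['e', 'a', 'd']
'd': index 2 in ['e', 'a', 'd'] -> ['d', 'e', 'a']


Output: [0, 2, 2, 0, 2, 2, 2]


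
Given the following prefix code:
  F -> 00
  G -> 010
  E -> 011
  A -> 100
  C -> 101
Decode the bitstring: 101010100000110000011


Decoding step by step:
Bits 101 -> C
Bits 010 -> G
Bits 100 -> A
Bits 00 -> F
Bits 011 -> E
Bits 00 -> F
Bits 00 -> F
Bits 011 -> E


Decoded message: CGAFEFFE


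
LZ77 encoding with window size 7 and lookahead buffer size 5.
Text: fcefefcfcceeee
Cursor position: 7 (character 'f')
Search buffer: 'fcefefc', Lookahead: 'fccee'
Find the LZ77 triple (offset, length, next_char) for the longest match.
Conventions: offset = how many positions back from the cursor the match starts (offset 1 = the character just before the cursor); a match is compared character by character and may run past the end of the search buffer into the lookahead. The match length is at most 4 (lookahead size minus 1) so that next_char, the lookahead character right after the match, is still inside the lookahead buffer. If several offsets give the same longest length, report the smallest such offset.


Try each offset into the search buffer:
  offset=1 (pos 6, char 'c'): match length 0
  offset=2 (pos 5, char 'f'): match length 2
  offset=3 (pos 4, char 'e'): match length 0
  offset=4 (pos 3, char 'f'): match length 1
  offset=5 (pos 2, char 'e'): match length 0
  offset=6 (pos 1, char 'c'): match length 0
  offset=7 (pos 0, char 'f'): match length 2
Longest match has length 2, found at offsets 2, 7; take the smallest, offset 2.
next_char = character at position 7 + 2 = 9 -> 'c'

Best match: offset=2, length=2 (matching 'fc' starting at position 5)
LZ77 triple: (2, 2, 'c')


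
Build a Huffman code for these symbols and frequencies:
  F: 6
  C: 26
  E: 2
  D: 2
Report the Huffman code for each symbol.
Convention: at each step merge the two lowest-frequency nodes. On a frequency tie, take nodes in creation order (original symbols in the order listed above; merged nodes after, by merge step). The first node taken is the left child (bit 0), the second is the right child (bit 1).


Huffman tree construction:
Step 1: Merge E(2) + D(2) = 4
Step 2: Merge (E+D)(4) + F(6) = 10
Step 3: Merge ((E+D)+F)(10) + C(26) = 36
Read each symbol's code off the tree from the root (left child = 0, right child = 1).

Codes:
  F: 01 (length 2)
  C: 1 (length 1)
  E: 000 (length 3)
  D: 001 (length 3)
Average code length: 50/36 = 1.3889 bits/symbol


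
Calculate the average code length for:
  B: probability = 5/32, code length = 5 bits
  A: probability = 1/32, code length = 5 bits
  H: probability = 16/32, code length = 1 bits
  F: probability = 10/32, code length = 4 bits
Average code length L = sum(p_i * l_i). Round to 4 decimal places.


Weighted contributions p_i * l_i:
  B: (5/32) * 5 = 25/32
  A: (1/32) * 5 = 5/32
  H: (16/32) * 1 = 16/32
  F: (10/32) * 4 = 40/32
Sum = (25 + 5 + 16 + 40)/32 = 86/32

L = 86/32 = 2.6875 bits/symbol


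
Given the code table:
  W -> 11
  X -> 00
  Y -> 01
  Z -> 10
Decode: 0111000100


Decoding:
01 -> Y
11 -> W
00 -> X
01 -> Y
00 -> X


Result: YWXYX


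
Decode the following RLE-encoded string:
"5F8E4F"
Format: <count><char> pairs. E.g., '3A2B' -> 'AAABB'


Expanding each <count><char> pair:
  5F -> 'FFFFF'
  8E -> 'EEEEEEEE'
  4F -> 'FFFF'

Decoded = FFFFFEEEEEEEEFFFF


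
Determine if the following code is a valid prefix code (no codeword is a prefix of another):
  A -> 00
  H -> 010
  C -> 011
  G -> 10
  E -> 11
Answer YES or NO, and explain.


Checking each pair (does one codeword prefix another?):
  A='00' vs H='010': no prefix
  A='00' vs C='011': no prefix
  A='00' vs G='10': no prefix
  A='00' vs E='11': no prefix
  H='010' vs A='00': no prefix
  H='010' vs C='011': no prefix
  H='010' vs G='10': no prefix
  H='010' vs E='11': no prefix
  C='011' vs A='00': no prefix
  C='011' vs H='010': no prefix
  C='011' vs G='10': no prefix
  C='011' vs E='11': no prefix
  G='10' vs A='00': no prefix
  G='10' vs H='010': no prefix
  G='10' vs C='011': no prefix
  G='10' vs E='11': no prefix
  E='11' vs A='00': no prefix
  E='11' vs H='010': no prefix
  E='11' vs C='011': no prefix
  E='11' vs G='10': no prefix
No violation found over all pairs.

YES -- this is a valid prefix code. No codeword is a prefix of any other codeword.


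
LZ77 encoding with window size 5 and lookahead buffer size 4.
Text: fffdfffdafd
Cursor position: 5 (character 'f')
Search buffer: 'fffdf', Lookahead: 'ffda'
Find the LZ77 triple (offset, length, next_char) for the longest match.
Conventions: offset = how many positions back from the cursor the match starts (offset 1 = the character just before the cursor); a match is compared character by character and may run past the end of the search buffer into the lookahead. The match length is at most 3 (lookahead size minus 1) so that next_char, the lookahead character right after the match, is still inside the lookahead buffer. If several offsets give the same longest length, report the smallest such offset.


Try each offset into the search buffer:
  offset=1 (pos 4, char 'f'): match length 2
  offset=2 (pos 3, char 'd'): match length 0
  offset=3 (pos 2, char 'f'): match length 1
  offset=4 (pos 1, char 'f'): match length 3
  offset=5 (pos 0, char 'f'): match length 2
Longest match has length 3 at offset 4.
next_char = character at position 5 + 3 = 8 -> 'a'

Best match: offset=4, length=3 (matching 'ffd' starting at position 1)
LZ77 triple: (4, 3, 'a')


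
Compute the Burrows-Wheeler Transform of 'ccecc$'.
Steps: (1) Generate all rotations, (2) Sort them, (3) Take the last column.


Rotations (sorted):
  0: $ccecc -> last char: c
  1: c$ccec -> last char: c
  2: cc$cce -> last char: e
  3: ccecc$ -> last char: $
  4: cecc$c -> last char: c
  5: ecc$cc -> last char: c


BWT = cce$cc


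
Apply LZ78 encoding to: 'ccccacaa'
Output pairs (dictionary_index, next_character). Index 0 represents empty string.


LZ78 encoding steps:
Dictionary: {0: ''}
Step 1: w='' (idx 0), next='c' -> output (0, 'c'), add 'c' as idx 1
Step 2: w='c' (idx 1), next='c' -> output (1, 'c'), add 'cc' as idx 2
Step 3: w='c' (idx 1), next='a' -> output (1, 'a'), add 'ca' as idx 3
Step 4: w='ca' (idx 3), next='a' -> output (3, 'a'), add 'caa' as idx 4


Encoded: [(0, 'c'), (1, 'c'), (1, 'a'), (3, 'a')]


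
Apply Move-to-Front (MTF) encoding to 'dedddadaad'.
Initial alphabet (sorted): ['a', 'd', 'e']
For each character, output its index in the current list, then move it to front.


MTF encoding:
'd': index 1 in ['a', 'd', 'e'] -> ['d', 'a', 'e']
'e': index 2 in ['d', 'a', 'e'] -> ['e', 'd', 'a']
'd': index 1 in ['e', 'd', 'a'] -> ['d', 'e', 'a']
'd': index 0 in ['d', 'e', 'a'] -> ['d', 'e', 'a']
'd': index 0 in ['d', 'e', 'a'] -> ['d', 'e', 'a']
'a': index 2 in ['d', 'e', 'a'] -> ['a', 'd', 'e']
'd': index 1 in ['a', 'd', 'e'] -> ['d', 'a', 'e']
'a': index 1 in ['d', 'a', 'e'] -> ['a', 'd', 'e']
'a': index 0 in ['a', 'd', 'e'] -> ['a', 'd', 'e']
'd': index 1 in ['a', 'd', 'e'] -> ['d', 'a', 'e']


Output: [1, 2, 1, 0, 0, 2, 1, 1, 0, 1]


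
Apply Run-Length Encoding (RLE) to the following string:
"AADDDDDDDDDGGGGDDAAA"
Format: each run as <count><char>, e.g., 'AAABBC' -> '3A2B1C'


Scanning runs left to right:
  i=0: run of 'A' x 2 -> '2A'
  i=2: run of 'D' x 9 -> '9D'
  i=11: run of 'G' x 4 -> '4G'
  i=15: run of 'D' x 2 -> '2D'
  i=17: run of 'A' x 3 -> '3A'

RLE = 2A9D4G2D3A


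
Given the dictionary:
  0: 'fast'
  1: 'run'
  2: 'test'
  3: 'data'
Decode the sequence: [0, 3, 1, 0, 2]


Look up each index in the dictionary:
  0 -> 'fast'
  3 -> 'data'
  1 -> 'run'
  0 -> 'fast'
  2 -> 'test'

Decoded: "fast data run fast test"


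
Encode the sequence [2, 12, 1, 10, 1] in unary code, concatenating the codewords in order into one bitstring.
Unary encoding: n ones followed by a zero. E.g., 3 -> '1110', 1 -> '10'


Encode each number as n ones followed by a terminating 0:
  2 -> 110 (3 bits)
  12 -> 1111111111110 (13 bits)
  1 -> 10 (2 bits)
  10 -> 11111111110 (11 bits)
  1 -> 10 (2 bits)
Total length = 3 + 13 + 2 + 11 + 2 = 31 bits.

Unary([2, 12, 1, 10, 1]) = 1101111111111110101111111111010 (31 bits)


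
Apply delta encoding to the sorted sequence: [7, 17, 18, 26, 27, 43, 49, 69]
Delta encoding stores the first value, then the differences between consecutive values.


First value: 7
Deltas:
  17 - 7 = 10
  18 - 17 = 1
  26 - 18 = 8
  27 - 26 = 1
  43 - 27 = 16
  49 - 43 = 6
  69 - 49 = 20


Delta encoded: [7, 10, 1, 8, 1, 16, 6, 20]


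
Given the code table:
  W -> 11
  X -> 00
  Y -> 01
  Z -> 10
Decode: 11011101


Decoding:
11 -> W
01 -> Y
11 -> W
01 -> Y


Result: WYWY


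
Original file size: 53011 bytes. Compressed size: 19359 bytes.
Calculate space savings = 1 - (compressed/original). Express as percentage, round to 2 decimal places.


ratio = compressed/original = 19359/53011 = 0.365188
savings = 1 - ratio = 1 - 0.365188 = 0.634812
as a percentage: 0.634812 * 100 = 63.48%

Space savings = 1 - 19359/53011 = 63.48%


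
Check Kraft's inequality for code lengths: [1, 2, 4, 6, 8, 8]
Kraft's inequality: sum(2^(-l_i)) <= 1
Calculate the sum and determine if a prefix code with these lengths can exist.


Sum = 2^(-1) + 2^(-2) + 2^(-4) + 2^(-6) + 2^(-8) + 2^(-8)
    = 0.5 + 0.25 + 0.0625 + 0.015625 + 0.00390625 + 0.00390625
    = 214/256 = 0.8359375
Since 0.8359375 <= 1, Kraft's inequality IS satisfied.
A prefix code with these lengths CAN exist.

Kraft sum = 0.8359375. Satisfied.


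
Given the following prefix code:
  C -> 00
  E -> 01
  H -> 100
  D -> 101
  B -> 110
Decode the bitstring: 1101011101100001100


Decoding step by step:
Bits 110 -> B
Bits 101 -> D
Bits 110 -> B
Bits 110 -> B
Bits 00 -> C
Bits 01 -> E
Bits 100 -> H


Decoded message: BDBBCEH


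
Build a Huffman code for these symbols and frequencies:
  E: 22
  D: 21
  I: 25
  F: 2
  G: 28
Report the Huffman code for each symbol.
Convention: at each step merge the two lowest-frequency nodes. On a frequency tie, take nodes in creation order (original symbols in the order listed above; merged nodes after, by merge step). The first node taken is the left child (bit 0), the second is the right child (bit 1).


Huffman tree construction:
Step 1: Merge F(2) + D(21) = 23
Step 2: Merge E(22) + (F+D)(23) = 45
Step 3: Merge I(25) + G(28) = 53
Step 4: Merge (E+(F+D))(45) + (I+G)(53) = 98
Read each symbol's code off the tree from the root (left child = 0, right child = 1).

Codes:
  E: 00 (length 2)
  D: 011 (length 3)
  I: 10 (length 2)
  F: 010 (length 3)
  G: 11 (length 2)
Average code length: 219/98 = 2.2347 bits/symbol


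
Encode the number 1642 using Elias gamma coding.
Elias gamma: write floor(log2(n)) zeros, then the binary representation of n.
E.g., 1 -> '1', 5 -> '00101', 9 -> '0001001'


num_bits = floor(log2(1642)) + 1 = 11
leading_zeros = num_bits - 1 = 10
binary(1642) = 11001101010

Elias gamma(1642) = '0000000000' + '11001101010' = 000000000011001101010 (21 bits)


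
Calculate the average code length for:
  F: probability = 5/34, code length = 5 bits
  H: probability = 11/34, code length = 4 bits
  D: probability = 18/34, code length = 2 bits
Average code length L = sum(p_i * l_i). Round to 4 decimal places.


Weighted contributions p_i * l_i:
  F: (5/34) * 5 = 25/34
  H: (11/34) * 4 = 44/34
  D: (18/34) * 2 = 36/34
Sum = (25 + 44 + 36)/34 = 105/34

L = 105/34 = 3.0882 bits/symbol


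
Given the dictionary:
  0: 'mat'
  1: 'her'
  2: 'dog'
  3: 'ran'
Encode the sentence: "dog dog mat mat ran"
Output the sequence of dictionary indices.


Look up each word in the dictionary:
  'dog' -> 2
  'dog' -> 2
  'mat' -> 0
  'mat' -> 0
  'ran' -> 3

Encoded: [2, 2, 0, 0, 3]


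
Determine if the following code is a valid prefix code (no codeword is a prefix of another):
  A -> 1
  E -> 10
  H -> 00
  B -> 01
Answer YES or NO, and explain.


Checking each pair (does one codeword prefix another?):
  A='1' vs E='10': prefix -- VIOLATION

NO -- this is NOT a valid prefix code. A (1) is a prefix of E (10).


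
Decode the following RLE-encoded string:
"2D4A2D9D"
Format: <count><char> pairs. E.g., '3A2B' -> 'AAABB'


Expanding each <count><char> pair:
  2D -> 'DD'
  4A -> 'AAAA'
  2D -> 'DD'
  9D -> 'DDDDDDDDD'

Decoded = DDAAAADDDDDDDDDDD


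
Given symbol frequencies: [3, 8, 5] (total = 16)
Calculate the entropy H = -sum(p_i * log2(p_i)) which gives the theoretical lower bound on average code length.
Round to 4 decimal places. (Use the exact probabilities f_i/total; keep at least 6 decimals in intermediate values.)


Per-symbol terms -p_i * log2(p_i) with p_i = f_i/16:
  p = 3/16 = 0.187500: log2(p) = -2.415037, -p*log2(p) = 0.452820
  p = 8/16 = 0.500000: log2(p) = -1.000000, -p*log2(p) = 0.500000
  p = 5/16 = 0.312500: log2(p) = -1.678072, -p*log2(p) = 0.524397
H = 0.452820 + 0.500000 + 0.524397 = 1.477217

H = 1.4772 bits/symbol


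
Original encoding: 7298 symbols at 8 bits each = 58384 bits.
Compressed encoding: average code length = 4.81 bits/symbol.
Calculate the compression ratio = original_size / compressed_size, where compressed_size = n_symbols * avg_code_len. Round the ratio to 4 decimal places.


original_size = n_symbols * orig_bits = 7298 * 8 = 58384 bits
compressed_size = n_symbols * avg_code_len = 7298 * 4.81 = 35103.38 bits
ratio = original_size / compressed_size = 58384 / 35103.38 = 1.6632

Compression ratio = 1.6632


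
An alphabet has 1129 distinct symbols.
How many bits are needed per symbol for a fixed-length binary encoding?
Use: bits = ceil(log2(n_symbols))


log2(1129) = 10.1408
Bracket: 2^10 = 1024 < 1129 <= 2^11 = 2048
So ceil(log2(1129)) = 11

bits = ceil(log2(1129)) = ceil(10.1408) = 11 bits


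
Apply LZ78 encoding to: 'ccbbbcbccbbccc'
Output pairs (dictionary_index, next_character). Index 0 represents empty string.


LZ78 encoding steps:
Dictionary: {0: ''}
Step 1: w='' (idx 0), next='c' -> output (0, 'c'), add 'c' as idx 1
Step 2: w='c' (idx 1), next='b' -> output (1, 'b'), add 'cb' as idx 2
Step 3: w='' (idx 0), next='b' -> output (0, 'b'), add 'b' as idx 3
Step 4: w='b' (idx 3), next='c' -> output (3, 'c'), add 'bc' as idx 4
Step 5: w='bc' (idx 4), next='c' -> output (4, 'c'), add 'bcc' as idx 5
Step 6: w='b' (idx 3), next='b' -> output (3, 'b'), add 'bb' as idx 6
Step 7: w='c' (idx 1), next='c' -> output (1, 'c'), add 'cc' as idx 7
Step 8: w='c' (idx 1), end of input -> output (1, '')


Encoded: [(0, 'c'), (1, 'b'), (0, 'b'), (3, 'c'), (4, 'c'), (3, 'b'), (1, 'c'), (1, '')]


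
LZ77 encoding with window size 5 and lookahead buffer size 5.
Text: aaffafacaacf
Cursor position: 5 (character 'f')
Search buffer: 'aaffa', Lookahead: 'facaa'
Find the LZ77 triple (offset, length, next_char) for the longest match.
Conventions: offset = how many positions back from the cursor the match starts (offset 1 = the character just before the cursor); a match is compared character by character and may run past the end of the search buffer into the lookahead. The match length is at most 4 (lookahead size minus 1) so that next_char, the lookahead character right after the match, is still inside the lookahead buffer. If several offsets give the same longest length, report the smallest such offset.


Try each offset into the search buffer:
  offset=1 (pos 4, char 'a'): match length 0
  offset=2 (pos 3, char 'f'): match length 2
  offset=3 (pos 2, char 'f'): match length 1
  offset=4 (pos 1, char 'a'): match length 0
  offset=5 (pos 0, char 'a'): match length 0
Longest match has length 2 at offset 2.
next_char = character at position 5 + 2 = 7 -> 'c'

Best match: offset=2, length=2 (matching 'fa' starting at position 3)
LZ77 triple: (2, 2, 'c')


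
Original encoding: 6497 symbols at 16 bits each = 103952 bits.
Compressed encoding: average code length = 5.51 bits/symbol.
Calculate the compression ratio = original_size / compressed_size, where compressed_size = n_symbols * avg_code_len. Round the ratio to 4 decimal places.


original_size = n_symbols * orig_bits = 6497 * 16 = 103952 bits
compressed_size = n_symbols * avg_code_len = 6497 * 5.51 = 35798.47 bits
ratio = original_size / compressed_size = 103952 / 35798.47 = 2.9038

Compression ratio = 2.9038


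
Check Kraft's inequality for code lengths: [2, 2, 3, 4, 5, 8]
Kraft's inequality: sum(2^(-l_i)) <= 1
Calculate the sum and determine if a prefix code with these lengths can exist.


Sum = 2^(-2) + 2^(-2) + 2^(-3) + 2^(-4) + 2^(-5) + 2^(-8)
    = 0.25 + 0.25 + 0.125 + 0.0625 + 0.03125 + 0.00390625
    = 185/256 = 0.72265625
Since 0.72265625 <= 1, Kraft's inequality IS satisfied.
A prefix code with these lengths CAN exist.

Kraft sum = 0.72265625. Satisfied.


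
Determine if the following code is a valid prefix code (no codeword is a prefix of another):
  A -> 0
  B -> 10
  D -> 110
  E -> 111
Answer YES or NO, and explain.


Checking each pair (does one codeword prefix another?):
  A='0' vs B='10': no prefix
  A='0' vs D='110': no prefix
  A='0' vs E='111': no prefix
  B='10' vs A='0': no prefix
  B='10' vs D='110': no prefix
  B='10' vs E='111': no prefix
  D='110' vs A='0': no prefix
  D='110' vs B='10': no prefix
  D='110' vs E='111': no prefix
  E='111' vs A='0': no prefix
  E='111' vs B='10': no prefix
  E='111' vs D='110': no prefix
No violation found over all pairs.

YES -- this is a valid prefix code. No codeword is a prefix of any other codeword.


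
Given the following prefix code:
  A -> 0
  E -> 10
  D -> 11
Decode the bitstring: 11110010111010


Decoding step by step:
Bits 11 -> D
Bits 11 -> D
Bits 0 -> A
Bits 0 -> A
Bits 10 -> E
Bits 11 -> D
Bits 10 -> E
Bits 10 -> E


Decoded message: DDAAEDEE


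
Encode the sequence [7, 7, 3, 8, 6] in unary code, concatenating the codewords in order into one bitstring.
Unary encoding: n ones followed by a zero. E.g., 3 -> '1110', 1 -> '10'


Encode each number as n ones followed by a terminating 0:
  7 -> 11111110 (8 bits)
  7 -> 11111110 (8 bits)
  3 -> 1110 (4 bits)
  8 -> 111111110 (9 bits)
  6 -> 1111110 (7 bits)
Total length = 8 + 8 + 4 + 9 + 7 = 36 bits.

Unary([7, 7, 3, 8, 6]) = 111111101111111011101111111101111110 (36 bits)


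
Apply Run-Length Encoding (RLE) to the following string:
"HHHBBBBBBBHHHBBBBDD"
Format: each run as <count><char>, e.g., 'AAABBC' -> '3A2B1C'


Scanning runs left to right:
  i=0: run of 'H' x 3 -> '3H'
  i=3: run of 'B' x 7 -> '7B'
  i=10: run of 'H' x 3 -> '3H'
  i=13: run of 'B' x 4 -> '4B'
  i=17: run of 'D' x 2 -> '2D'

RLE = 3H7B3H4B2D


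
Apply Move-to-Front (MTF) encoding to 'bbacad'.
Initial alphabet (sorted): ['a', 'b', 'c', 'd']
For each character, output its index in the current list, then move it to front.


MTF encoding:
'b': index 1 in ['a', 'b', 'c', 'd'] -> ['b', 'a', 'c', 'd']
'b': index 0 in ['b', 'a', 'c', 'd'] -> ['b', 'a', 'c', 'd']
'a': index 1 in ['b', 'a', 'c', 'd'] -> ['a', 'b', 'c', 'd']
'c': index 2 in ['a', 'b', 'c', 'd'] -> ['c', 'a', 'b', 'd']
'a': index 1 in ['c', 'a', 'b', 'd'] -> ['a', 'c', 'b', 'd']
'd': index 3 in ['a', 'c', 'b', 'd'] -> ['d', 'a', 'c', 'b']


Output: [1, 0, 1, 2, 1, 3]


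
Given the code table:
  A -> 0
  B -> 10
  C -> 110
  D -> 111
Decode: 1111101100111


Decoding:
111 -> D
110 -> C
110 -> C
0 -> A
111 -> D


Result: DCCAD


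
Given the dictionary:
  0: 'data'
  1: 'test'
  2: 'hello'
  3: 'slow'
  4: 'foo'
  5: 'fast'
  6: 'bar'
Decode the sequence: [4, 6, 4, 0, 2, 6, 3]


Look up each index in the dictionary:
  4 -> 'foo'
  6 -> 'bar'
  4 -> 'foo'
  0 -> 'data'
  2 -> 'hello'
  6 -> 'bar'
  3 -> 'slow'

Decoded: "foo bar foo data hello bar slow"


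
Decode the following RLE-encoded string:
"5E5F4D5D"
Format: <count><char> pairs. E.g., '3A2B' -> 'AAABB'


Expanding each <count><char> pair:
  5E -> 'EEEEE'
  5F -> 'FFFFF'
  4D -> 'DDDD'
  5D -> 'DDDDD'

Decoded = EEEEEFFFFFDDDDDDDDD


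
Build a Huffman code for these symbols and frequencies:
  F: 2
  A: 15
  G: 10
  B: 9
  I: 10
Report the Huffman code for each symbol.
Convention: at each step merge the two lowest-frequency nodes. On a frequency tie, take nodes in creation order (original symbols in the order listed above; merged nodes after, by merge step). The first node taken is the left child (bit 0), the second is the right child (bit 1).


Huffman tree construction:
Step 1: Merge F(2) + B(9) = 11
Step 2: Merge G(10) + I(10) = 20
Step 3: Merge (F+B)(11) + A(15) = 26
Step 4: Merge (G+I)(20) + ((F+B)+A)(26) = 46
Read each symbol's code off the tree from the root (left child = 0, right child = 1).

Codes:
  F: 100 (length 3)
  A: 11 (length 2)
  G: 00 (length 2)
  B: 101 (length 3)
  I: 01 (length 2)
Average code length: 103/46 = 2.2391 bits/symbol


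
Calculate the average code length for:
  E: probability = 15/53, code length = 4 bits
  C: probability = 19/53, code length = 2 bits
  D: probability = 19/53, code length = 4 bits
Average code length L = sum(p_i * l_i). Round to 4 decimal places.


Weighted contributions p_i * l_i:
  E: (15/53) * 4 = 60/53
  C: (19/53) * 2 = 38/53
  D: (19/53) * 4 = 76/53
Sum = (60 + 38 + 76)/53 = 174/53

L = 174/53 = 3.2830 bits/symbol


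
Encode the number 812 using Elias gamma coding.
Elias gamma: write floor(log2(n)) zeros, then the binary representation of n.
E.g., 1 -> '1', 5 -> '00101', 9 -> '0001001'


num_bits = floor(log2(812)) + 1 = 10
leading_zeros = num_bits - 1 = 9
binary(812) = 1100101100

Elias gamma(812) = '000000000' + '1100101100' = 0000000001100101100 (19 bits)


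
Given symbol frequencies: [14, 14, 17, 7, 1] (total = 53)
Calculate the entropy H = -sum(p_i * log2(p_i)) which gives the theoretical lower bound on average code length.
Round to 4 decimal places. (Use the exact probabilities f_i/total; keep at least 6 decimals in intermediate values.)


Per-symbol terms -p_i * log2(p_i) with p_i = f_i/53:
  p = 14/53 = 0.264151: log2(p) = -1.920566, -p*log2(p) = 0.507319
  p = 14/53 = 0.264151: log2(p) = -1.920566, -p*log2(p) = 0.507319
  p = 17/53 = 0.320755: log2(p) = -1.640458, -p*log2(p) = 0.526185
  p = 7/53 = 0.132075: log2(p) = -2.920566, -p*log2(p) = 0.385735
  p = 1/53 = 0.018868: log2(p) = -5.727920, -p*log2(p) = 0.108074
H = 0.507319 + 0.507319 + 0.526185 + 0.385735 + 0.108074 = 2.034632

H = 2.0346 bits/symbol


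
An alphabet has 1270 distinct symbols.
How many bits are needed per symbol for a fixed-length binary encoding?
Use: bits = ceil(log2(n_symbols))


log2(1270) = 10.3106
Bracket: 2^10 = 1024 < 1270 <= 2^11 = 2048
So ceil(log2(1270)) = 11

bits = ceil(log2(1270)) = ceil(10.3106) = 11 bits


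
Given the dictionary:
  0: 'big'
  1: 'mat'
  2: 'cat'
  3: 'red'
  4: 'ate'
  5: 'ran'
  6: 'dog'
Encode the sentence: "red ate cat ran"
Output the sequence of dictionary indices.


Look up each word in the dictionary:
  'red' -> 3
  'ate' -> 4
  'cat' -> 2
  'ran' -> 5

Encoded: [3, 4, 2, 5]


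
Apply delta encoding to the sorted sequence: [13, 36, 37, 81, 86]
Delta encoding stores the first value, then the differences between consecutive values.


First value: 13
Deltas:
  36 - 13 = 23
  37 - 36 = 1
  81 - 37 = 44
  86 - 81 = 5


Delta encoded: [13, 23, 1, 44, 5]


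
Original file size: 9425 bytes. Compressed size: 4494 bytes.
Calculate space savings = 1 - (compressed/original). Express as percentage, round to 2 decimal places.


ratio = compressed/original = 4494/9425 = 0.476817
savings = 1 - ratio = 1 - 0.476817 = 0.523183
as a percentage: 0.523183 * 100 = 52.32%

Space savings = 1 - 4494/9425 = 52.32%


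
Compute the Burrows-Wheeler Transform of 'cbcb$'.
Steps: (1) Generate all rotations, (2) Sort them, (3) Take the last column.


Rotations (sorted):
  0: $cbcb -> last char: b
  1: b$cbc -> last char: c
  2: bcb$c -> last char: c
  3: cb$cb -> last char: b
  4: cbcb$ -> last char: $


BWT = bccb$
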